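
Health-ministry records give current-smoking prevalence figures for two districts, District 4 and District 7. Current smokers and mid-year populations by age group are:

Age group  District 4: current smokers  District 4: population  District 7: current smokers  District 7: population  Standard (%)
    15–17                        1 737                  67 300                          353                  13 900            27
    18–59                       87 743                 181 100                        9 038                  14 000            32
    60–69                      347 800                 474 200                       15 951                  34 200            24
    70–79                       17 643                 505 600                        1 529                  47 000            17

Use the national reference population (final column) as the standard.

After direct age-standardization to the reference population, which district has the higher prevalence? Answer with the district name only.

Age-specific rates per 1 000 for District 4: 25.810, 484.500, 733.446, 34.895.
For District 7: 25.396, 645.571, 466.404, 32.532.
Standard weights: 0.27, 0.32, 0.24, 0.17.
District 4: 0.2700×25.810 + 0.3200×484.500 + 0.2400×733.446 + 0.1700×34.895 = 343.9679 per 1 000.
District 7: 0.2700×25.396 + 0.3200×645.571 + 0.2400×466.404 + 0.1700×32.532 = 330.9070 per 1 000.

District 4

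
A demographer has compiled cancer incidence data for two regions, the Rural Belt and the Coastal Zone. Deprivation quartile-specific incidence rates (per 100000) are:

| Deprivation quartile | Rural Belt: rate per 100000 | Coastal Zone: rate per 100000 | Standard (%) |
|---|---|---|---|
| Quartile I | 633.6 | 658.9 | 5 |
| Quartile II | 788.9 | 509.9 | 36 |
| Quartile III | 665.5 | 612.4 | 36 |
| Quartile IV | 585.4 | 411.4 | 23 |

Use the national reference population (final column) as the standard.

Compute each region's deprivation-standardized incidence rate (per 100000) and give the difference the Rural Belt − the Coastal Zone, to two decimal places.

158.31

Standard weights: 0.05, 0.36, 0.36, 0.23.
The Rural Belt: 0.0500×633.6 + 0.3600×788.9 + 0.3600×665.5 + 0.2300×585.4 = 689.9060 per 100000.
The Coastal Zone: 0.0500×658.9 + 0.3600×509.9 + 0.3600×612.4 + 0.2300×411.4 = 531.5950 per 100000.
Difference = 689.9060 − 531.5950 = 158.3110.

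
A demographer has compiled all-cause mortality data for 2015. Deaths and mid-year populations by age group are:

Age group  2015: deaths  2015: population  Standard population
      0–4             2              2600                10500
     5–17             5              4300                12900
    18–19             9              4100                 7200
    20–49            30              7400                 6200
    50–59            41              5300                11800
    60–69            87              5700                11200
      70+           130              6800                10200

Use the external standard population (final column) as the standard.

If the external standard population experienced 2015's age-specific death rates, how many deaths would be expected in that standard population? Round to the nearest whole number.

Age-specific rates per 100000 for 2015: 76.92, 116.28, 219.51, 405.41, 773.58, 1526.32, 1911.76.
Expected deaths = Σ (standard pop × age-specific rate ÷ 100000)
= 10500×76.92/100000 + 12900×116.28/100000 + 7200×219.51/100000 + 6200×405.41/100000 + 11800×773.58/100000 + 11200×1526.32/100000 + 10200×1911.76/100000
= 8.08 + 15.00 + 15.80 + 25.14 + 91.28 + 170.95 + 195.00 = 521.25.

521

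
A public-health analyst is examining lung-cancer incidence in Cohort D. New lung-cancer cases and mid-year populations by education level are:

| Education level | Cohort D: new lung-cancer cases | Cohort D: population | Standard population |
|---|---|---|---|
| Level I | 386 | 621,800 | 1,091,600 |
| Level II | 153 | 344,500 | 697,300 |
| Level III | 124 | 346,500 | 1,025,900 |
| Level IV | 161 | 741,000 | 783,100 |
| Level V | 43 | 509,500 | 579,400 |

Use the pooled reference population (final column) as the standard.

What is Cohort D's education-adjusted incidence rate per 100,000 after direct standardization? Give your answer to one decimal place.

37.7

Education-specific rates per 100,000 for Cohort D: 62.08, 44.41, 35.79, 21.73, 8.44.
Standard total = 4,177,300; weights = 0.2613, 0.1669, 0.2456, 0.1875, 0.1387.
Standardized rate: 0.2613×62.08 + 0.1669×44.41 + 0.2456×35.79 + 0.1875×21.73 + 0.1387×8.44 = 37.6681 per 100,000.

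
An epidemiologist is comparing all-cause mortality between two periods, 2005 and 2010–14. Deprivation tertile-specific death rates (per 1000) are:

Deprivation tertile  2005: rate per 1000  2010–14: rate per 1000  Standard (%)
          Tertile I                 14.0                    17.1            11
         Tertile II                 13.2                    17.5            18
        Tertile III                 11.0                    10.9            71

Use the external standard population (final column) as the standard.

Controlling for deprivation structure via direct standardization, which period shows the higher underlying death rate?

Standard weights: 0.11, 0.18, 0.71.
2005: 0.1100×14.0 + 0.1800×13.2 + 0.7100×11.0 = 11.7260 per 1000.
2010–14: 0.1100×17.1 + 0.1800×17.5 + 0.7100×10.9 = 12.7700 per 1000.

2010–14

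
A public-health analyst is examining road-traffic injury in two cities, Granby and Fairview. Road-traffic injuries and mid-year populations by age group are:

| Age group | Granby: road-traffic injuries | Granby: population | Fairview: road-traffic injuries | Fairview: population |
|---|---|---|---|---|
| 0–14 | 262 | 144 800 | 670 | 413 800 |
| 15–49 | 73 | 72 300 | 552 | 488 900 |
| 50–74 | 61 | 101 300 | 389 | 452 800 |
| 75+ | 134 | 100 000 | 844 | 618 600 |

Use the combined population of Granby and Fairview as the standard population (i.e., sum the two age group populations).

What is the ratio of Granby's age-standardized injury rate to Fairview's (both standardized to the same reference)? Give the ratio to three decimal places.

Age-specific rates per 100 000 for Granby: 180.94, 100.97, 60.22, 134.00.
For Fairview: 161.91, 112.91, 85.91, 136.44.
Combined standard total = 2 392 500; weights = 0.2335, 0.2346, 0.2316, 0.3004.
Granby: 0.2335×180.94 + 0.2346×100.97 + 0.2316×60.22 + 0.3004×134.00 = 120.1232 per 100 000.
Fairview: 0.2335×161.91 + 0.2346×112.91 + 0.2316×85.91 + 0.3004×136.44 = 125.1639 per 100 000.
Ratio = 120.1232 ÷ 125.1639 = 0.95973.

0.960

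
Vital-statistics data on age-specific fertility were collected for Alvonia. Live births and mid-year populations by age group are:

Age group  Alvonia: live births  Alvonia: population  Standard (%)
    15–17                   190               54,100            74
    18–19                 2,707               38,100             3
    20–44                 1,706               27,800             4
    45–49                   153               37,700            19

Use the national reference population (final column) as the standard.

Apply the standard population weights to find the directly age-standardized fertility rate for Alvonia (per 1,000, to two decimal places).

7.96

Age-specific rates per 1,000 for Alvonia: 3.512, 71.050, 61.367, 4.058.
Standard weights: 0.74, 0.03, 0.04, 0.19.
Standardized rate: 0.7400×3.512 + 0.0300×71.050 + 0.0400×61.367 + 0.1900×4.058 = 7.9562 per 1,000.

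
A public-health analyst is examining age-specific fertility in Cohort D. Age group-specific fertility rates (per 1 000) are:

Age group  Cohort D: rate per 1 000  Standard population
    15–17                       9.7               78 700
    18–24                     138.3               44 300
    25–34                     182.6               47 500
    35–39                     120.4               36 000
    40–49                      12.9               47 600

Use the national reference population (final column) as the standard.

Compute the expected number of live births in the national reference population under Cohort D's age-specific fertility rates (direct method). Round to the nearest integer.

Expected live births = Σ (standard pop × age-specific rate ÷ 1 000)
= 78 700×9.7/1 000 + 44 300×138.3/1 000 + 47 500×182.6/1 000 + 36 000×120.4/1 000 + 47 600×12.9/1 000
= 763.39 + 6126.69 + 8673.50 + 4334.40 + 614.04 = 20512.02.

20512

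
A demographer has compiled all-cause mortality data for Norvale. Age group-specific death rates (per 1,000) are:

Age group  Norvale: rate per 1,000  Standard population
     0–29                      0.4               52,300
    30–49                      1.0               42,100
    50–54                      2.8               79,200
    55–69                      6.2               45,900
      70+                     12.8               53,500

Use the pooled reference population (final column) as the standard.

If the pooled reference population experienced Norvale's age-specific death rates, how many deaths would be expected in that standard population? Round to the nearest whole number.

1254

Expected deaths = Σ (standard pop × age-specific rate ÷ 1,000)
= 52,300×0.4/1,000 + 42,100×1.0/1,000 + 79,200×2.8/1,000 + 45,900×6.2/1,000 + 53,500×12.8/1,000
= 20.92 + 42.10 + 221.76 + 284.58 + 684.80 = 1254.16.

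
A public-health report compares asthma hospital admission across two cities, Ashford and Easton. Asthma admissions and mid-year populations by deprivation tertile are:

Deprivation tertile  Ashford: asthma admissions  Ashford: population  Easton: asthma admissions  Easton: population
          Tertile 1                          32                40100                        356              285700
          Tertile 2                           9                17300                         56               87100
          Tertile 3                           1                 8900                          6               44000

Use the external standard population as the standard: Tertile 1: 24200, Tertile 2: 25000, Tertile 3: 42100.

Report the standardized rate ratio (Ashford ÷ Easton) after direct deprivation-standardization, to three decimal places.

Deprivation-specific rates per 10000 for Ashford: 7.98, 5.20, 1.12.
For Easton: 12.46, 6.43, 1.36.
Standard total = 91300; weights = 0.2651, 0.2738, 0.4611.
Ashford: 0.2651×7.98 + 0.2738×5.20 + 0.4611×1.12 = 4.0578 per 10000.
Easton: 0.2651×12.46 + 0.2738×6.43 + 0.4611×1.36 = 5.6921 per 10000.
Ratio = 4.0578 ÷ 5.6921 = 0.71288.

0.713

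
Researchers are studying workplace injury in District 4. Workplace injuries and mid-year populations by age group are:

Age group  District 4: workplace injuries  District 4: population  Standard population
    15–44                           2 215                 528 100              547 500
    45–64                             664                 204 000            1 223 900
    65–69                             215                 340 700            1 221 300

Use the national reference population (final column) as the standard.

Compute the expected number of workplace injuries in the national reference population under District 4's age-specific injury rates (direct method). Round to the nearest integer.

Age-specific rates per 10 000 for District 4: 41.94, 32.55, 6.31.
Expected workplace injuries = Σ (standard pop × age-specific rate ÷ 10 000)
= 547 500×41.94/10 000 + 1 223 900×32.55/10 000 + 1 221 300×6.31/10 000
= 2296.37 + 3983.67 + 770.71 = 7050.75.

7051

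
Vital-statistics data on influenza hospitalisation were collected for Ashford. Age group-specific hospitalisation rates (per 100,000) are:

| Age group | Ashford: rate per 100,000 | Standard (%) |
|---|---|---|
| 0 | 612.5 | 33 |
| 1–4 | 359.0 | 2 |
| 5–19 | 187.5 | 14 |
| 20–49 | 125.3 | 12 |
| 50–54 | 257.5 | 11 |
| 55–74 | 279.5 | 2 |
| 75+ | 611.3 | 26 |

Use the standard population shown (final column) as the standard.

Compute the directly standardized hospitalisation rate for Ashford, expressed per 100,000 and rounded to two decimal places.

Standard weights: 0.33, 0.02, 0.14, 0.12, 0.11, 0.02, 0.26.
Standardized rate: 0.3300×612.5 + 0.0200×359.0 + 0.1400×187.5 + 0.1200×125.3 + 0.1100×257.5 + 0.0200×279.5 + 0.2600×611.3 = 443.4440 per 100,000.

443.44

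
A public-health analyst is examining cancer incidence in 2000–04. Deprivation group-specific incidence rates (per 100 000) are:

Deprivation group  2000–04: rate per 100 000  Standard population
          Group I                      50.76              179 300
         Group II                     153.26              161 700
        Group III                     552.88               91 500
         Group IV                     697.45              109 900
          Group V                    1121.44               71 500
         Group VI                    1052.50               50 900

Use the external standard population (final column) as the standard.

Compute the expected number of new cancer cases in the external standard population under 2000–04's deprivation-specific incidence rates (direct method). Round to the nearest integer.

Expected new cancer cases = Σ (standard pop × deprivation-specific rate ÷ 100 000)
= 179 300×50.76/100 000 + 161 700×153.26/100 000 + 91 500×552.88/100 000 + 109 900×697.45/100 000 + 71 500×1121.44/100 000 + 50 900×1052.50/100 000
= 91.01 + 247.82 + 505.89 + 766.50 + 801.83 + 535.72 = 2948.77.

2949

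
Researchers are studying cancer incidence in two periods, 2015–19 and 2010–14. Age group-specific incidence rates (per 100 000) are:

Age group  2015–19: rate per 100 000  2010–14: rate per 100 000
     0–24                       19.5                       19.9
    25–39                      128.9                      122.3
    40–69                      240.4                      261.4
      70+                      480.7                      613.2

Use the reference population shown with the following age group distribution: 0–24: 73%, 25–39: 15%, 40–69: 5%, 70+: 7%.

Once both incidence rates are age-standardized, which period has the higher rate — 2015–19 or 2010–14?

2010–14

Standard weights: 0.73, 0.15, 0.05, 0.07.
2015–19: 0.7300×19.5 + 0.1500×128.9 + 0.0500×240.4 + 0.0700×480.7 = 79.2390 per 100 000.
2010–14: 0.7300×19.9 + 0.1500×122.3 + 0.0500×261.4 + 0.0700×613.2 = 88.8660 per 100 000.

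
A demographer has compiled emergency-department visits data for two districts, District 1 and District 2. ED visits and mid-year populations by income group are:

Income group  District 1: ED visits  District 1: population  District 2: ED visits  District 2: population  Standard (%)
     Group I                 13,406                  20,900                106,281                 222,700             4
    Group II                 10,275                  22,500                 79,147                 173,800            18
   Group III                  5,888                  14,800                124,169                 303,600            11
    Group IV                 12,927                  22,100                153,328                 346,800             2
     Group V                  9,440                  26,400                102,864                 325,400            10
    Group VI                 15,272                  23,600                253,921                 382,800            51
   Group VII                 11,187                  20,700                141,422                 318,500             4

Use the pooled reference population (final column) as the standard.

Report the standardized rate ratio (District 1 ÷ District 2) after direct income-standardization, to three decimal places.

Income-specific rates per 1,000 for District 1: 641.435, 456.667, 397.838, 584.932, 357.576, 647.119, 540.435.
For District 2: 477.238, 455.391, 408.989, 442.122, 316.116, 663.325, 444.025.
Standard weights: 0.04, 0.18, 0.11, 0.02, 0.10, 0.51, 0.04.
District 1: 0.0400×641.435 + 0.1800×456.667 + 0.1100×397.838 + 0.0200×584.932 + 0.1000×357.576 + 0.5100×647.119 + 0.0400×540.435 = 550.7237 per 1,000.
District 2: 0.0400×477.238 + 0.1800×455.391 + 0.1100×408.989 + 0.0200×442.122 + 0.1000×316.116 + 0.5100×663.325 + 0.0400×444.025 = 542.5597 per 1,000.
Ratio = 550.7237 ÷ 542.5597 = 1.01505.

1.015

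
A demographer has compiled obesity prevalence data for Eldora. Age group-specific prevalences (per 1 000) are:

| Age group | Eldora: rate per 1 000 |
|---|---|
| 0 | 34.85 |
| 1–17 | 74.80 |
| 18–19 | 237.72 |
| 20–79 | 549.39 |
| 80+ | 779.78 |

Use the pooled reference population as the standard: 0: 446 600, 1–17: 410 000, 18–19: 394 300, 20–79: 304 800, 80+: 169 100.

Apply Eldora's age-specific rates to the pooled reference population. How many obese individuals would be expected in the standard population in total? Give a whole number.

Expected obese individuals = Σ (standard pop × age-specific rate ÷ 1 000)
= 446 600×34.85/1 000 + 410 000×74.80/1 000 + 394 300×237.72/1 000 + 304 800×549.39/1 000 + 169 100×779.78/1 000
= 15564.01 + 30668.00 + 93733.00 + 167454.07 + 131860.80 = 439279.88.

439280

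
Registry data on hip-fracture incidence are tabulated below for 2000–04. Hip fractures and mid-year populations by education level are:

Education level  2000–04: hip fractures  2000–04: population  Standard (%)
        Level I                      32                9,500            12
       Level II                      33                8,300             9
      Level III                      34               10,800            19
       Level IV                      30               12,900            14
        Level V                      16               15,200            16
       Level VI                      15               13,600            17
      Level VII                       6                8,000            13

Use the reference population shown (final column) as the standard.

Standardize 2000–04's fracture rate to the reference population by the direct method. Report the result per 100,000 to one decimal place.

Education-specific rates per 100,000 for 2000–04: 336.84, 397.59, 314.81, 232.56, 105.26, 110.29, 75.00.
Standard weights: 0.12, 0.09, 0.19, 0.14, 0.16, 0.17, 0.13.
Standardized rate: 0.1200×336.84 + 0.0900×397.59 + 0.1900×314.81 + 0.1400×232.56 + 0.1600×105.26 + 0.1700×110.29 + 0.1300×75.00 = 213.9192 per 100,000.

213.9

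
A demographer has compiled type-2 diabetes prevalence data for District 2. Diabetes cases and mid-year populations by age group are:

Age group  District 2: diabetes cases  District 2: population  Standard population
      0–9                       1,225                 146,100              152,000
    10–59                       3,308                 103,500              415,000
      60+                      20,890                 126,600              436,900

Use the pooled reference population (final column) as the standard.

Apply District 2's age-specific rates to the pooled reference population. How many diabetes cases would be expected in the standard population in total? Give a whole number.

86630

Age-specific rates per 1,000 for District 2: 8.385, 31.961, 165.008.
Expected diabetes cases = Σ (standard pop × age-specific rate ÷ 1,000)
= 152,000×8.385/1,000 + 415,000×31.961/1,000 + 436,900×165.008/1,000
= 1274.47 + 13263.96 + 72091.95 = 86630.38.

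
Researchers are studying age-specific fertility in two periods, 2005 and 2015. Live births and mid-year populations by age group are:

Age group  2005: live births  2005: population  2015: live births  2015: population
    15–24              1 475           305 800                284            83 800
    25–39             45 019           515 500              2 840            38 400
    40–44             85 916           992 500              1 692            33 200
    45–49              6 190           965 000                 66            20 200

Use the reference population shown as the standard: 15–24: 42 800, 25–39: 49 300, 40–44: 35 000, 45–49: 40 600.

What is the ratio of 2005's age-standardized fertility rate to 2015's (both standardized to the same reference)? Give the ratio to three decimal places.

1.367

Age-specific rates per 1 000 for 2005: 4.823, 87.331, 86.565, 6.415.
For 2015: 3.389, 73.958, 50.964, 3.267.
Standard total = 167 700; weights = 0.2552, 0.2940, 0.2087, 0.2421.
2005: 0.2552×4.823 + 0.2940×87.331 + 0.2087×86.565 + 0.2421×6.415 = 46.5239 per 1 000.
2015: 0.2552×3.389 + 0.2940×73.958 + 0.2087×50.964 + 0.2421×3.267 = 34.0345 per 1 000.
Ratio = 46.5239 ÷ 34.0345 = 1.36696.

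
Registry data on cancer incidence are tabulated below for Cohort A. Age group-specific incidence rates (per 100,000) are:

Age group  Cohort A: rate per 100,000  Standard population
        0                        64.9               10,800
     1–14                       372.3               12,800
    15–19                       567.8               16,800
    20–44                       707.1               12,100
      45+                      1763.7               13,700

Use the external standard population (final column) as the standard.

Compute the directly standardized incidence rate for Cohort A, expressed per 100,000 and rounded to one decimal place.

720.9

Standard total = 66,200; weights = 0.1631, 0.1934, 0.2538, 0.1828, 0.2069.
Standardized rate: 0.1631×64.9 + 0.1934×372.3 + 0.2538×567.8 + 0.1828×707.1 + 0.2069×1763.7 = 720.9063 per 100,000.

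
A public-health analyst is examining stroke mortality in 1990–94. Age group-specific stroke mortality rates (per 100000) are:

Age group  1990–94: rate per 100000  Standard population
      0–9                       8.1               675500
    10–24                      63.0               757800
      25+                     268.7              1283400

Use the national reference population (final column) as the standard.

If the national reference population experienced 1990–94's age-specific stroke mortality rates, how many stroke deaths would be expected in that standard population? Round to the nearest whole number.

Expected stroke deaths = Σ (standard pop × age-specific rate ÷ 100000)
= 675500×8.1/100000 + 757800×63.0/100000 + 1283400×268.7/100000
= 54.72 + 477.41 + 3448.50 = 3980.63.

3981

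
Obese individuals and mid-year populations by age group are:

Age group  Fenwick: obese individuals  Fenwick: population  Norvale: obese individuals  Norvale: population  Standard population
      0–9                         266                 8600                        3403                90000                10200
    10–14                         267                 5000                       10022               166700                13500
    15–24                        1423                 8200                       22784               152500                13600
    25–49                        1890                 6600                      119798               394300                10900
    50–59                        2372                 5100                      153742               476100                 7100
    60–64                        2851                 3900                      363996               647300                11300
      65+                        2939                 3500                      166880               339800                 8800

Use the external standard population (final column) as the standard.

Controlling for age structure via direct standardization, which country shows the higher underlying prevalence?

Fenwick

Age-specific rates per 1000 for Fenwick: 30.930, 53.400, 173.537, 286.364, 465.098, 731.026, 839.714.
For Norvale: 37.811, 60.120, 149.403, 303.824, 322.920, 562.330, 491.112.
Standard total = 75400; weights = 0.1353, 0.1790, 0.1804, 0.1446, 0.0942, 0.1499, 0.1167.
Fenwick: 0.1353×30.930 + 0.1790×53.400 + 0.1804×173.537 + 0.1446×286.364 + 0.0942×465.098 + 0.1499×731.026 + 0.1167×839.714 = 337.8000 per 1000.
Norvale: 0.1353×37.811 + 0.1790×60.120 + 0.1804×149.403 + 0.1446×303.824 + 0.0942×322.920 + 0.1499×562.330 + 0.1167×491.112 = 258.7494 per 1000.
The crude rates (293.59 vs 370.86) would put Norvale higher, but that reflects its age composition; once standardized to a common age structure, Fenwick has the higher underlying rate.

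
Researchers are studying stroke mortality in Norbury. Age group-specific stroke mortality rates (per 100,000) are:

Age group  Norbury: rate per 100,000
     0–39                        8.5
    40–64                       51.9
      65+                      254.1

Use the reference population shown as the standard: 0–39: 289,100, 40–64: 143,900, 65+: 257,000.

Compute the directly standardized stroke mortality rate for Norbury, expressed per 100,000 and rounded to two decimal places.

109.03

Standard total = 690,000; weights = 0.4190, 0.2086, 0.3725.
Standardized rate: 0.4190×8.5 + 0.2086×51.9 + 0.3725×254.1 = 109.0282 per 100,000.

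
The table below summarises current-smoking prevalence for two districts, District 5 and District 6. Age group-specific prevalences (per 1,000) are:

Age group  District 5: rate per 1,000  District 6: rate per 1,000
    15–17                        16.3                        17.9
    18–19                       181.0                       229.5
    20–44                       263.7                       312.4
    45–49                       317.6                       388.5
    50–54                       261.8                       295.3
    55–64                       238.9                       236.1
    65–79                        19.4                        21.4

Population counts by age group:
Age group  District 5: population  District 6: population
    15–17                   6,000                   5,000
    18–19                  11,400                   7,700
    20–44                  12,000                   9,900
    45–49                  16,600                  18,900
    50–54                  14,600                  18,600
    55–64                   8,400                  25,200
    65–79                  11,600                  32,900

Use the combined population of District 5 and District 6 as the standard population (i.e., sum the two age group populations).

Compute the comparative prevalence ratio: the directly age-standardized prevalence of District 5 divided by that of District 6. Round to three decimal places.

0.872

Combined standard total = 198,800; weights = 0.0553, 0.0961, 0.1102, 0.1786, 0.1670, 0.1690, 0.2238.
District 5: 0.0553×16.3 + 0.0961×181.0 + 0.1102×263.7 + 0.1786×317.6 + 0.1670×261.8 + 0.1690×238.9 + 0.2238×19.4 = 192.4966 per 1,000.
District 6: 0.0553×17.9 + 0.0961×229.5 + 0.1102×312.4 + 0.1786×388.5 + 0.1670×295.3 + 0.1690×236.1 + 0.2238×21.4 = 220.8394 per 1,000.
Ratio = 192.4966 ÷ 220.8394 = 0.87166.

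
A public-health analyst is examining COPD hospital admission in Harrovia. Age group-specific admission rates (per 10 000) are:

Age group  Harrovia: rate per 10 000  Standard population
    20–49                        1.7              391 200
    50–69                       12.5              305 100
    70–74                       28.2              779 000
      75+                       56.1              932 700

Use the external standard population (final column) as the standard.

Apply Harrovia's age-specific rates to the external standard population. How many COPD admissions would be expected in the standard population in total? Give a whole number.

7877

Expected COPD admissions = Σ (standard pop × age-specific rate ÷ 10 000)
= 391 200×1.7/10 000 + 305 100×12.5/10 000 + 779 000×28.2/10 000 + 932 700×56.1/10 000
= 66.50 + 381.38 + 2196.78 + 5232.45 = 7877.11.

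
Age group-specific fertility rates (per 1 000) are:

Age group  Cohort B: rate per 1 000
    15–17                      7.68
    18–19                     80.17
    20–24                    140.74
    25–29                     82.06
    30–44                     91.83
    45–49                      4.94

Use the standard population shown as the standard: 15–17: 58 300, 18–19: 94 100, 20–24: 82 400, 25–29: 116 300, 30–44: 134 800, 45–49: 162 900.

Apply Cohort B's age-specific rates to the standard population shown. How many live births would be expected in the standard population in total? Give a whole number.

Expected live births = Σ (standard pop × age-specific rate ÷ 1 000)
= 58 300×7.68/1 000 + 94 100×80.17/1 000 + 82 400×140.74/1 000 + 116 300×82.06/1 000 + 134 800×91.83/1 000 + 162 900×4.94/1 000
= 447.74 + 7544.00 + 11596.98 + 9543.58 + 12378.68 + 804.73 = 42315.71.

42316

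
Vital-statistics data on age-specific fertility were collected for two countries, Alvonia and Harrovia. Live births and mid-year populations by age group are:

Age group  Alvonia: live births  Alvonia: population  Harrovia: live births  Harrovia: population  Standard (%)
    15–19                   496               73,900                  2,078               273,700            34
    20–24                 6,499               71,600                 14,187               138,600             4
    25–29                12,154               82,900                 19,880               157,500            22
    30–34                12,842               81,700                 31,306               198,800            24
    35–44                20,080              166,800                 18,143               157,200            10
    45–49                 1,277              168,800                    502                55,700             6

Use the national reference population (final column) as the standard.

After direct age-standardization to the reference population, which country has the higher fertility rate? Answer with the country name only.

Age-specific rates per 1,000 for Alvonia: 6.712, 90.768, 146.610, 157.185, 120.384, 7.565.
For Harrovia: 7.592, 102.359, 126.222, 157.475, 115.413, 9.013.
Standard weights: 0.34, 0.04, 0.22, 0.24, 0.10, 0.06.
Alvonia: 0.3400×6.712 + 0.0400×90.768 + 0.2200×146.610 + 0.2400×157.185 + 0.1000×120.384 + 0.0600×7.565 = 88.3836 per 1,000.
Harrovia: 0.3400×7.592 + 0.0400×102.359 + 0.2200×126.222 + 0.2400×157.475 + 0.1000×115.413 + 0.0600×9.013 = 84.3207 per 1,000.
The crude rates (82.62 vs 87.72) would put Harrovia higher, but that reflects its age composition; once standardized to a common age structure, Alvonia has the higher underlying rate.

Alvonia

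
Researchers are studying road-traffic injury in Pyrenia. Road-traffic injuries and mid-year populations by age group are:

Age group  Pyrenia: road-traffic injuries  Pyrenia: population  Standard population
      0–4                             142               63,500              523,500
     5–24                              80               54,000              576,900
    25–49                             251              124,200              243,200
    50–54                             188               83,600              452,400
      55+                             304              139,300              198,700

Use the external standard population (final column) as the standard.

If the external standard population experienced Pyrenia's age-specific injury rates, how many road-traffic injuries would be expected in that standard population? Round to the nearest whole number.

3968

Age-specific rates per 100,000 for Pyrenia: 223.62, 148.15, 202.09, 224.88, 218.23.
Expected road-traffic injuries = Σ (standard pop × age-specific rate ÷ 100,000)
= 523,500×223.62/100,000 + 576,900×148.15/100,000 + 243,200×202.09/100,000 + 452,400×224.88/100,000 + 198,700×218.23/100,000
= 1170.66 + 854.67 + 491.49 + 1017.36 + 433.63 = 3967.81.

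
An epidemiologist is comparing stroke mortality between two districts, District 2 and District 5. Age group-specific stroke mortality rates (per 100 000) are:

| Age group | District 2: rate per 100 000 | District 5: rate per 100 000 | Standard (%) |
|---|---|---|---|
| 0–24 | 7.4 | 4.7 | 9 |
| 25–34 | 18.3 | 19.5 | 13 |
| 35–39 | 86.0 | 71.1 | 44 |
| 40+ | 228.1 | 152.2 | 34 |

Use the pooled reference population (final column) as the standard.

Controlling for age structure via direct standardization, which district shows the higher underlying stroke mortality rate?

Standard weights: 0.09, 0.13, 0.44, 0.34.
District 2: 0.0900×7.4 + 0.1300×18.3 + 0.4400×86.0 + 0.3400×228.1 = 118.4390 per 100 000.
District 5: 0.0900×4.7 + 0.1300×19.5 + 0.4400×71.1 + 0.3400×152.2 = 85.9900 per 100 000.

District 2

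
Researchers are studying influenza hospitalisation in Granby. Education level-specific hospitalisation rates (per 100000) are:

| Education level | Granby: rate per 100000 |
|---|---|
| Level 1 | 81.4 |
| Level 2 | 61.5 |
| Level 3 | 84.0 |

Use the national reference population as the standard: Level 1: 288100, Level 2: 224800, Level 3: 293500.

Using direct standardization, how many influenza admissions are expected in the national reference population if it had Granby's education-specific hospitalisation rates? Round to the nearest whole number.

Expected influenza admissions = Σ (standard pop × education-specific rate ÷ 100000)
= 288100×81.4/100000 + 224800×61.5/100000 + 293500×84.0/100000
= 234.51 + 138.25 + 246.54 = 619.31.

619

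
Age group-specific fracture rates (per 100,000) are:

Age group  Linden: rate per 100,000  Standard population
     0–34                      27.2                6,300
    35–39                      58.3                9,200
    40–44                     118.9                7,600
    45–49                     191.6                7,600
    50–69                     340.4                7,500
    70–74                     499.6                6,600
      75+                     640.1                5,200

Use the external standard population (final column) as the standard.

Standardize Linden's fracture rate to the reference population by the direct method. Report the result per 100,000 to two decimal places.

Standard total = 50,000; weights = 0.1260, 0.1840, 0.1520, 0.1520, 0.1500, 0.1320, 0.1040.
Standardized rate: 0.1260×27.2 + 0.1840×58.3 + 0.1520×118.9 + 0.1520×191.6 + 0.1500×340.4 + 0.1320×499.6 + 0.1040×640.1 = 244.9280 per 100,000.

244.93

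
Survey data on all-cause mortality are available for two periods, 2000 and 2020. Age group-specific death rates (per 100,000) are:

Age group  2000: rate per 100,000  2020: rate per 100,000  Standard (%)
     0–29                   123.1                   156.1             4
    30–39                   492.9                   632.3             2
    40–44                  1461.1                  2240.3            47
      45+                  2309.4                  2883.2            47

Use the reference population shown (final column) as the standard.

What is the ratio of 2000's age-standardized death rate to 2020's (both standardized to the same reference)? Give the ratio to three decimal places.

Standard weights: 0.04, 0.02, 0.47, 0.47.
2000: 0.0400×123.1 + 0.0200×492.9 + 0.4700×1461.1 + 0.4700×2309.4 = 1786.9170 per 100,000.
2020: 0.0400×156.1 + 0.0200×632.3 + 0.4700×2240.3 + 0.4700×2883.2 = 2426.9350 per 100,000.
Ratio = 1786.9170 ÷ 2426.9350 = 0.73629.

0.736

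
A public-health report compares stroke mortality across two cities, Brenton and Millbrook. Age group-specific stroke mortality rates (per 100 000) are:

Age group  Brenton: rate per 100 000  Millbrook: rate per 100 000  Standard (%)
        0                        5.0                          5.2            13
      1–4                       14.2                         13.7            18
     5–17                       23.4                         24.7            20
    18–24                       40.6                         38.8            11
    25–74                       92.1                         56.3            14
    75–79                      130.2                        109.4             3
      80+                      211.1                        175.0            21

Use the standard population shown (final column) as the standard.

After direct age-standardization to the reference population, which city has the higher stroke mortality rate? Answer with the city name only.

Standard weights: 0.13, 0.18, 0.20, 0.11, 0.14, 0.03, 0.21.
Brenton: 0.1300×5.0 + 0.1800×14.2 + 0.2000×23.4 + 0.1100×40.6 + 0.1400×92.1 + 0.0300×130.2 + 0.2100×211.1 = 73.4830 per 100 000.
Millbrook: 0.1300×5.2 + 0.1800×13.7 + 0.2000×24.7 + 0.1100×38.8 + 0.1400×56.3 + 0.0300×109.4 + 0.2100×175.0 = 60.2640 per 100 000.

Brenton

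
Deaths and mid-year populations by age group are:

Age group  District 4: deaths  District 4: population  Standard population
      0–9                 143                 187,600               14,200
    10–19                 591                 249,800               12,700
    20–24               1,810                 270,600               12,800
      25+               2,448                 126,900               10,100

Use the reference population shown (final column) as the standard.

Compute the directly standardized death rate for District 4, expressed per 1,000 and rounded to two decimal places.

Age-specific rates per 1,000 for District 4: 0.762, 2.366, 6.689, 19.291.
Standard total = 49,800; weights = 0.2851, 0.2550, 0.2570, 0.2028.
Standardized rate: 0.2851×0.762 + 0.2550×2.366 + 0.2570×6.689 + 0.2028×19.291 = 6.4523 per 1,000.

6.45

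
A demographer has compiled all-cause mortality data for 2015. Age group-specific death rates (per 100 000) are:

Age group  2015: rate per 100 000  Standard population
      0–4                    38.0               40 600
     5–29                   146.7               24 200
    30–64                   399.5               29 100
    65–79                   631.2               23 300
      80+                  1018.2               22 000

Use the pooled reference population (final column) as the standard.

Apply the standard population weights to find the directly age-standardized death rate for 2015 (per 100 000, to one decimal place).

386.7

Standard total = 139 200; weights = 0.2917, 0.1739, 0.2091, 0.1674, 0.1580.
Standardized rate: 0.2917×38.0 + 0.1739×146.7 + 0.2091×399.5 + 0.1674×631.2 + 0.1580×1018.2 = 386.6792 per 100 000.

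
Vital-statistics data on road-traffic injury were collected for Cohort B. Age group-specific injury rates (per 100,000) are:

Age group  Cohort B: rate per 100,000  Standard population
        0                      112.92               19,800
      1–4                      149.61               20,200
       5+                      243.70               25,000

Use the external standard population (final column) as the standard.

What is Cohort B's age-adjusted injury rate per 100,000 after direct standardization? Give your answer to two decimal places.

Standard total = 65,000; weights = 0.3046, 0.3108, 0.3846.
Standardized rate: 0.3046×112.92 + 0.3108×149.61 + 0.3846×243.70 = 174.6221 per 100,000.

174.62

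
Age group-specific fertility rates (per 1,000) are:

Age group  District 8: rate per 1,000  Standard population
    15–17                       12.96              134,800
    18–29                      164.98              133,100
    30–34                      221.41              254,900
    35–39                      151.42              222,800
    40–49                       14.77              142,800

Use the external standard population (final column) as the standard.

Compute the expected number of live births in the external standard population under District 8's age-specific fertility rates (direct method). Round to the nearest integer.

115989

Expected live births = Σ (standard pop × age-specific rate ÷ 1,000)
= 134,800×12.96/1,000 + 133,100×164.98/1,000 + 254,900×221.41/1,000 + 222,800×151.42/1,000 + 142,800×14.77/1,000
= 1747.01 + 21958.84 + 56437.41 + 33736.38 + 2109.16 = 115988.79.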